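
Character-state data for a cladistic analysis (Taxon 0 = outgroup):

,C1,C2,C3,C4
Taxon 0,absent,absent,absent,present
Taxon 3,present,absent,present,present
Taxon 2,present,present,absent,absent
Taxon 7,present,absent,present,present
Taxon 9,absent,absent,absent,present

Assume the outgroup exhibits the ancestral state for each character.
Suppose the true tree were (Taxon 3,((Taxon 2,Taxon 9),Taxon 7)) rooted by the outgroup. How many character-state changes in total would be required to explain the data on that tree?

6

Map each character onto (Taxon 3,((Taxon 2,Taxon 9),Taxon 7)) (rooted by Taxon 0) and count the minimum state changes it requires (Fitch parsimony):
C1: 2; C2: 1; C3: 2; C4: 1.
Total tree length = 6.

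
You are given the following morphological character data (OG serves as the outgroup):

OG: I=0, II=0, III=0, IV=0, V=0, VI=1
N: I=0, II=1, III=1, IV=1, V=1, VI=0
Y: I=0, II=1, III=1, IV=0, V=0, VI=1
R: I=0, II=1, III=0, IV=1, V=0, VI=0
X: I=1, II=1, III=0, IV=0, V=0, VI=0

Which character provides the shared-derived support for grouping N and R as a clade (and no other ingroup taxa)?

IV

Character polarity is set by the outgroup: the derived state is whichever differs from the outgroup's state, so for VI the derived state is '0', and for the remaining characters it is '1'.
I (derived state '1') is unique to X (autapomorphy; uninformative for grouping).
All ingroup taxa share the derived state '1' for II; it defines the ingroup but does not resolve relationships within it.
III groups N and Y, which is incompatible with the clades supported by the remaining characters; treating it as convergent (homoplasy) costs fewer steps than any alternative tree.
Only N and R show the derived state '1' for IV, supporting them as a clade.
V (derived state '1') is unique to N (autapomorphy; uninformative for grouping).
Only N, R, and X show the derived state '0' for VI, supporting them as a clade.
Most parsimonious ingroup topology: (((N,R),X),Y).
The clade {N, R} is supported by IV: its derived state '1' occurs in exactly those taxa and in no other taxon (including the outgroup).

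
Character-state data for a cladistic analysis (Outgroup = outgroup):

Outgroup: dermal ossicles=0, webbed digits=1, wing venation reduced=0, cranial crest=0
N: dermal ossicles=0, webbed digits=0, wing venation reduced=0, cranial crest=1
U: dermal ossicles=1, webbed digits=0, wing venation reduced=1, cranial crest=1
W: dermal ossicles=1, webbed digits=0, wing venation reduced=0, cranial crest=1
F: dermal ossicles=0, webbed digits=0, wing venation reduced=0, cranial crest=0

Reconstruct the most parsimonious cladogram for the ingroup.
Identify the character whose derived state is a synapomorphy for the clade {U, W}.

dermal ossicles

Character polarity is set by the outgroup: the derived state is whichever differs from the outgroup's state, so for webbed digits the derived state is '0', and for the remaining characters it is '1'.
dermal ossicles (derived state '1') is shared by U and W — a synapomorphy uniting that clade.
webbed digits (derived state '0') is shared by all ingroup taxa — unites the whole ingroup.
wing venation reduced (derived state '1') is unique to U (autapomorphy; uninformative for grouping).
Only N, U, and W show the derived state '1' for cranial crest, supporting them as a clade.
Most parsimonious ingroup topology: ((N,(U,W)),F).
The clade {U, W} is supported by dermal ossicles: its derived state '1' occurs in exactly those taxa and in no other taxon (including the outgroup).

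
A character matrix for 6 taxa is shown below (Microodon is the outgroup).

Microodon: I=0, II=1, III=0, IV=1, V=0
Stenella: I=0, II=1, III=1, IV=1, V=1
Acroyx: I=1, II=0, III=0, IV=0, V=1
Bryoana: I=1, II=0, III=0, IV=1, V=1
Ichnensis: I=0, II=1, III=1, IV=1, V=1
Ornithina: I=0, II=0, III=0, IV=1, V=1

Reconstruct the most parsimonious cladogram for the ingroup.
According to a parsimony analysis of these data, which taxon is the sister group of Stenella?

Ichnensis

Character polarity is set by the outgroup: the derived state is whichever differs from the outgroup's state, so for II, IV the derived state is '0', and for the remaining characters it is '1'.
Only Acroyx and Bryoana show the derived state '1' for I, supporting them as a clade.
II (derived state '0') is shared by Acroyx, Bryoana, and Ornithina — a synapomorphy uniting that clade.
III (derived state '1') is shared by Ichnensis and Stenella — a synapomorphy uniting that clade.
IV: derived state '0' in Acroyx only — an autapomorphy, so it tells us nothing about relationships among taxa.
V (derived state '1') is shared by all ingroup taxa — unites the whole ingroup.
Most parsimonious ingroup topology: ((Stenella,Ichnensis),((Acroyx,Bryoana),Ornithina)).
Stenella and Ichnensis form a cherry on this tree, so they are sister taxa.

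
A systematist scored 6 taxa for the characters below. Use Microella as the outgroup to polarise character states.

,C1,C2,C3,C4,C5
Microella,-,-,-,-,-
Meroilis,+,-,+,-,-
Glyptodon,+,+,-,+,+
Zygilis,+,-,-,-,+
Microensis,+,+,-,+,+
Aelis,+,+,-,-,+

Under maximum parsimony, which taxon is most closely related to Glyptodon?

The outgroup has state '-' for every character, so '+' is the derived state throughout.
All ingroup taxa share the derived state '+' for C1; it defines the ingroup but does not resolve relationships within it.
Only Aelis, Glyptodon, and Microensis show the derived state '+' for C2, supporting them as a clade.
C3 (derived state '+') is unique to Meroilis (autapomorphy; uninformative for grouping).
C4 (derived state '+') is shared by Glyptodon and Microensis — a synapomorphy uniting that clade.
Only Aelis, Glyptodon, Microensis, and Zygilis show the derived state '+' for C5, supporting them as a clade.
Most parsimonious ingroup topology: (Meroilis,(((Glyptodon,Microensis),Aelis),Zygilis)).
Glyptodon and Microensis form a cherry on this tree, so they are sister taxa.

Microensis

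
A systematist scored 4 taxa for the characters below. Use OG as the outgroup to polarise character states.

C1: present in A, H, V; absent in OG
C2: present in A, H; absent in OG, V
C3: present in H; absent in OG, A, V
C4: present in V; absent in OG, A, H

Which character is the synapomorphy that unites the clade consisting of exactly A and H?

C2

The outgroup has state 'absent' for every character, so 'present' is the derived state throughout.
All ingroup taxa share the derived state 'present' for C1; it defines the ingroup but does not resolve relationships within it.
C2: derived state 'present' in A and H only — synapomorphy for {A, H}.
C3 (derived state 'present') is unique to H (autapomorphy; uninformative for grouping).
C4 (derived state 'present') is unique to V (autapomorphy; uninformative for grouping).
Most parsimonious ingroup topology: ((A,H),V).
The clade {A, H} is supported by C2: its derived state 'present' occurs in exactly those taxa and in no other taxon (including the outgroup).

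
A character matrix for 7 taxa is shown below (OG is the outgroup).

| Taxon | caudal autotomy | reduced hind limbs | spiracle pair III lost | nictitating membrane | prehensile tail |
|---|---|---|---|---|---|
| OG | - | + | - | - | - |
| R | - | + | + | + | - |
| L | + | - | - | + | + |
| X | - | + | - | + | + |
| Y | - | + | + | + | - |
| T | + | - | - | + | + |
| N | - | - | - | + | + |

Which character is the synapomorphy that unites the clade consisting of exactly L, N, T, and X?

prehensile tail

Character polarity is set by the outgroup: the derived state is whichever differs from the outgroup's state, so for reduced hind limbs the derived state is '-', and for the remaining characters it is '+'.
Only L and T show the derived state '+' for caudal autotomy, supporting them as a clade.
reduced hind limbs: derived state '-' in L, N, and T only — synapomorphy for {L, N, T}.
Only R and Y show the derived state '+' for spiracle pair III lost, supporting them as a clade.
nictitating membrane (derived state '+') is shared by all ingroup taxa — unites the whole ingroup.
prehensile tail: derived state '+' in L, N, T, and X only — synapomorphy for {L, N, T, X}.
Most parsimonious ingroup topology: ((R,Y),(((L,T),N),X)).
The clade {L, N, T, X} is supported by prehensile tail: its derived state '+' occurs in exactly those taxa and in no other taxon (including the outgroup).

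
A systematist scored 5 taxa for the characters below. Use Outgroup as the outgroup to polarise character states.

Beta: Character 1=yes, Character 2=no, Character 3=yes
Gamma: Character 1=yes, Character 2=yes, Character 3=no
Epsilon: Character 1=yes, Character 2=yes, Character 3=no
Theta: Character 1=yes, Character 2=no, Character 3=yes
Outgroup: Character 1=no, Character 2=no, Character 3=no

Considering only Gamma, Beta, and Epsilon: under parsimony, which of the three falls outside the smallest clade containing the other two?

The outgroup has state 'no' for every character, so 'yes' is the derived state throughout.
All ingroup taxa share the derived state 'yes' for Character 1; it defines the ingroup but does not resolve relationships within it.
Character 2 (derived state 'yes') is shared by Epsilon and Gamma — a synapomorphy uniting that clade.
Character 3 (derived state 'yes') is shared by Beta and Theta — a synapomorphy uniting that clade.
Most parsimonious ingroup topology: ((Beta,Theta),(Epsilon,Gamma)).
Epsilon and Gamma share a more recent common ancestor with each other than either does with Beta, so Beta is the least closely related of the three.

Beta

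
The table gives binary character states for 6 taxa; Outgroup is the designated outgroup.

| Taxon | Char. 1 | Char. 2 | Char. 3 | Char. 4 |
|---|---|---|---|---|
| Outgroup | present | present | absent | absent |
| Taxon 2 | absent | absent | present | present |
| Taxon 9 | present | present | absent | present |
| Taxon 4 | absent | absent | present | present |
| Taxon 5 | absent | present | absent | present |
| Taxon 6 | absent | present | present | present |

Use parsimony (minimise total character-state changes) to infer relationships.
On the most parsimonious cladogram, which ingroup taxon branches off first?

Character polarity is set by the outgroup: the derived state is whichever differs from the outgroup's state, so for Char. 1, Char. 2 the derived state is 'absent', and for the remaining characters it is 'present'.
Char. 1 (derived state 'absent') is shared by Taxon 2, Taxon 4, Taxon 5, and Taxon 6 — a synapomorphy uniting that clade.
Char. 2: derived state 'absent' in Taxon 2 and Taxon 4 only — synapomorphy for {Taxon 2, Taxon 4}.
Only Taxon 2, Taxon 4, and Taxon 6 show the derived state 'present' for Char. 3, supporting them as a clade.
All ingroup taxa share the derived state 'present' for Char. 4; it defines the ingroup but does not resolve relationships within it.
Most parsimonious ingroup topology: ((((Taxon 2,Taxon 4),Taxon 6),Taxon 5),Taxon 9).
Taxon 9 is sister to the clade containing all other ingroup taxa, so it is the earliest-diverging (most basal) ingroup lineage.

Taxon 9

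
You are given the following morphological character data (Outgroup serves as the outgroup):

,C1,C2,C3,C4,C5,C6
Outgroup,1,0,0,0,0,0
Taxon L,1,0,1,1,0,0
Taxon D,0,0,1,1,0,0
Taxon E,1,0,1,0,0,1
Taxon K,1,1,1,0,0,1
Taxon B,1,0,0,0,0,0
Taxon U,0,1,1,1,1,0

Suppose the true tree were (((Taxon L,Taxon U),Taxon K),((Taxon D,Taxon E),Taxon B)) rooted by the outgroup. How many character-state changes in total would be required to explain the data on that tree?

11

Map each character onto (((Taxon L,Taxon U),Taxon K),((Taxon D,Taxon E),Taxon B)) (rooted by Outgroup) and count the minimum state changes it requires (Fitch parsimony):
C1: 2; C2: 2; C3: 2; C4: 2; C5: 1; C6: 2.
Total tree length = 11.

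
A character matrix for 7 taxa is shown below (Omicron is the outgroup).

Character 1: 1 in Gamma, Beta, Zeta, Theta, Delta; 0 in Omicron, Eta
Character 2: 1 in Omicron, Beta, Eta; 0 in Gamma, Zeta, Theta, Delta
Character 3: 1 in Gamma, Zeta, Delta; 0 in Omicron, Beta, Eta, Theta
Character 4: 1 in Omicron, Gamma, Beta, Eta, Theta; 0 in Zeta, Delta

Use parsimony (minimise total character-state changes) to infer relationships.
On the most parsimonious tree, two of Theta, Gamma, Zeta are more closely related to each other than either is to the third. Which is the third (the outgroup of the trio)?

Theta

Character polarity is set by the outgroup: the derived state is whichever differs from the outgroup's state, so for Character 2, Character 4 the derived state is '0', and for the remaining characters it is '1'.
Only Beta, Delta, Gamma, Theta, and Zeta show the derived state '1' for Character 1, supporting them as a clade.
Character 2: derived state '0' in Delta, Gamma, Theta, and Zeta only — synapomorphy for {Delta, Gamma, Theta, Zeta}.
Only Delta, Gamma, and Zeta show the derived state '1' for Character 3, supporting them as a clade.
Only Delta and Zeta show the derived state '0' for Character 4, supporting them as a clade.
Most parsimonious ingroup topology: ((((Gamma,(Zeta,Delta)),Theta),Beta),Eta).
Gamma and Zeta share a more recent common ancestor with each other than either does with Theta, so Theta is the least closely related of the three.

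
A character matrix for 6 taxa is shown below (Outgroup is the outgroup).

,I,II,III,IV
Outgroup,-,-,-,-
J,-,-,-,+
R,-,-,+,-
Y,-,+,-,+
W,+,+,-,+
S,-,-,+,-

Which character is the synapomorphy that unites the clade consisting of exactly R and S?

The outgroup has state '-' for every character, so '+' is the derived state throughout.
I: derived state '+' in W only — an autapomorphy, so it tells us nothing about relationships among taxa.
II: derived state '+' in W and Y only — synapomorphy for {W, Y}.
III: derived state '+' in R and S only — synapomorphy for {R, S}.
IV (derived state '+') is shared by J, W, and Y — a synapomorphy uniting that clade.
Most parsimonious ingroup topology: ((J,(Y,W)),(R,S)).
The clade {R, S} is supported by III: its derived state '+' occurs in exactly those taxa and in no other taxon (including the outgroup).

III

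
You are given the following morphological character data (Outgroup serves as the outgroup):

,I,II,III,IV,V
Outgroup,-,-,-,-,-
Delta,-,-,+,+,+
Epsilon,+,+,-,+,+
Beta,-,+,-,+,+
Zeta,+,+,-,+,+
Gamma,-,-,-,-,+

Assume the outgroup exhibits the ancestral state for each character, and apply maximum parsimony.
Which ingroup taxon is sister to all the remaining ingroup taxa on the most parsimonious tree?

The outgroup has state '-' for every character, so '+' is the derived state throughout.
I (derived state '+') is shared by Epsilon and Zeta — a synapomorphy uniting that clade.
II (derived state '+') is shared by Beta, Epsilon, and Zeta — a synapomorphy uniting that clade.
III: derived state '+' in Delta only — an autapomorphy, so it tells us nothing about relationships among taxa.
IV: derived state '+' in Beta, Delta, Epsilon, and Zeta only — synapomorphy for {Beta, Delta, Epsilon, Zeta}.
All ingroup taxa share the derived state '+' for V; it defines the ingroup but does not resolve relationships within it.
Most parsimonious ingroup topology: ((Delta,((Epsilon,Zeta),Beta)),Gamma).
Gamma is sister to the clade containing all other ingroup taxa, so it is the earliest-diverging (most basal) ingroup lineage.

Gamma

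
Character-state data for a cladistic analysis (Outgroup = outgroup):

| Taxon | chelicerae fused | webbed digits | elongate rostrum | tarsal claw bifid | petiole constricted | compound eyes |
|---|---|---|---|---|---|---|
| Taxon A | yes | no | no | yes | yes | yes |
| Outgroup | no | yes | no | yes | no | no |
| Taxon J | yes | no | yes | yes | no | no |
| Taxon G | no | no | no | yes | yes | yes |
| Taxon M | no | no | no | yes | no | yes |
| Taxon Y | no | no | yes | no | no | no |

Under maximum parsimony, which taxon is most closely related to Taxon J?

Taxon Y

Character polarity is set by the outgroup: the derived state is whichever differs from the outgroup's state, so for webbed digits, tarsal claw bifid the derived state is 'no', and for the remaining characters it is 'yes'.
chelicerae fused (state 'yes') occurs in Taxon A and Taxon J but conflicts with the nesting implied by the other characters — most parsimoniously interpreted as homoplasy.
All ingroup taxa share the derived state 'no' for webbed digits; it defines the ingroup but does not resolve relationships within it.
elongate rostrum: derived state 'yes' in Taxon J and Taxon Y only — synapomorphy for {Taxon J, Taxon Y}.
tarsal claw bifid: derived state 'no' in Taxon Y only — an autapomorphy, so it tells us nothing about relationships among taxa.
Only Taxon A and Taxon G show the derived state 'yes' for petiole constricted, supporting them as a clade.
compound eyes (derived state 'yes') is shared by Taxon A, Taxon G, and Taxon M — a synapomorphy uniting that clade.
Most parsimonious ingroup topology: ((Taxon M,(Taxon A,Taxon G)),(Taxon J,Taxon Y)).
Taxon J and Taxon Y form a cherry on this tree, so they are sister taxa.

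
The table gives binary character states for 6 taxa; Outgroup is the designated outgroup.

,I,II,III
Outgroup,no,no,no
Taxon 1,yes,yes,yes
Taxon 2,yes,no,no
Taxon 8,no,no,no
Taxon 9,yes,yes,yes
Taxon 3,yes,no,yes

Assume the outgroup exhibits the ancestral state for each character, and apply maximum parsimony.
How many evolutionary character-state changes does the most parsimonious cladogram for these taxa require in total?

3

The outgroup has state 'no' for every character, so 'yes' is the derived state throughout.
I: derived state 'yes' in Taxon 1, Taxon 2, Taxon 3, and Taxon 9 only — synapomorphy for {Taxon 1, Taxon 2, Taxon 3, Taxon 9}.
II: derived state 'yes' in Taxon 1 and Taxon 9 only — synapomorphy for {Taxon 1, Taxon 9}.
III (derived state 'yes') is shared by Taxon 1, Taxon 3, and Taxon 9 — a synapomorphy uniting that clade.
Most parsimonious ingroup topology: ((((Taxon 1,Taxon 9),Taxon 3),Taxon 2),Taxon 8).
Changes per character on this tree: I: 1; II: 1; III: 1.
Total = 3.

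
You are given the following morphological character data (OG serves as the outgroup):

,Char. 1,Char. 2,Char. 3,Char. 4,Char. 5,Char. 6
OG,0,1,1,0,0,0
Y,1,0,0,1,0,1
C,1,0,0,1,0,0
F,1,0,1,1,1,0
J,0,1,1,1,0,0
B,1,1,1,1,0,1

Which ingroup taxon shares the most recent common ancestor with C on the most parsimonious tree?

Y

Character polarity is set by the outgroup: the derived state is whichever differs from the outgroup's state, so for Char. 2, Char. 3 the derived state is '0', and for the remaining characters it is '1'.
Char. 1 (derived state '1') is shared by B, C, F, and Y — a synapomorphy uniting that clade.
Only C, F, and Y show the derived state '0' for Char. 2, supporting them as a clade.
Only C and Y show the derived state '0' for Char. 3, supporting them as a clade.
All ingroup taxa share the derived state '1' for Char. 4; it defines the ingroup but does not resolve relationships within it.
Char. 5: derived state '1' in F only — an autapomorphy, so it tells us nothing about relationships among taxa.
Char. 6 groups B and Y, which is incompatible with the clades supported by the remaining characters; treating it as convergent (homoplasy) costs fewer steps than any alternative tree.
Most parsimonious ingroup topology: ((((Y,C),F),B),J).
C and Y form a cherry on this tree, so they are sister taxa.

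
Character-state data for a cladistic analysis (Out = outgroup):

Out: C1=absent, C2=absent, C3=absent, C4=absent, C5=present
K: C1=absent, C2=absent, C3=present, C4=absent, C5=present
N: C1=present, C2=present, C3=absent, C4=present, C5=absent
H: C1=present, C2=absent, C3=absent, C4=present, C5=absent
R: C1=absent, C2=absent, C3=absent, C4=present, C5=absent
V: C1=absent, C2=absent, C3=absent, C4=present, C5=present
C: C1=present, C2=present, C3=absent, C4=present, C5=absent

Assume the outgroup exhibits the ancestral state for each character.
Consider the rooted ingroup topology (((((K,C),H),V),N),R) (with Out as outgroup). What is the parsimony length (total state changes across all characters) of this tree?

11

Map each character onto (((((K,C),H),V),N),R) (rooted by Out) and count the minimum state changes it requires (Fitch parsimony):
C1: 3; C2: 2; C3: 1; C4: 2; C5: 3.
Total tree length = 11.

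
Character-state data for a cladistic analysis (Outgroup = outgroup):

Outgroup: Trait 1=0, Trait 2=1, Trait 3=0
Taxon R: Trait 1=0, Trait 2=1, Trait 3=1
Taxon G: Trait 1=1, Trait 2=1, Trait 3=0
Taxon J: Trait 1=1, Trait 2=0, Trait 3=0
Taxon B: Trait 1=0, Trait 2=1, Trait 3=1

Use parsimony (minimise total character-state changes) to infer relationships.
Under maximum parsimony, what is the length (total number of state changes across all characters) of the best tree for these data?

3

Character polarity is set by the outgroup: the derived state is whichever differs from the outgroup's state, so for Trait 2 the derived state is '0', and for the remaining characters it is '1'.
Trait 1 (derived state '1') is shared by Taxon G and Taxon J — a synapomorphy uniting that clade.
Trait 2 (derived state '0') is unique to Taxon J (autapomorphy; uninformative for grouping).
Trait 3: derived state '1' in Taxon B and Taxon R only — synapomorphy for {Taxon B, Taxon R}.
Most parsimonious ingroup topology: ((Taxon R,Taxon B),(Taxon G,Taxon J)).
Changes per character on this tree: Trait 1: 1; Trait 2: 1; Trait 3: 1.
Total = 3.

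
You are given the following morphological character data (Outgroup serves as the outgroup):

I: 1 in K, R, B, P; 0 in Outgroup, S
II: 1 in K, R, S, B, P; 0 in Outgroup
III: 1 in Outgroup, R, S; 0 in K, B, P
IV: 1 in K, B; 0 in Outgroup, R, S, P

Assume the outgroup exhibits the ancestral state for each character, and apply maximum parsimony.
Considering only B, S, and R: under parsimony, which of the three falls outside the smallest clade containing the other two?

Character polarity is set by the outgroup: the derived state is whichever differs from the outgroup's state, so for III the derived state is '0', and for the remaining characters it is '1'.
I (derived state '1') is shared by B, K, P, and R — a synapomorphy uniting that clade.
All ingroup taxa share the derived state '1' for II; it defines the ingroup but does not resolve relationships within it.
III: derived state '0' in B, K, and P only — synapomorphy for {B, K, P}.
IV: derived state '1' in B and K only — synapomorphy for {B, K}.
Most parsimonious ingroup topology: ((((K,B),P),R),S).
B and R share a more recent common ancestor with each other than either does with S, so S is the least closely related of the three.

S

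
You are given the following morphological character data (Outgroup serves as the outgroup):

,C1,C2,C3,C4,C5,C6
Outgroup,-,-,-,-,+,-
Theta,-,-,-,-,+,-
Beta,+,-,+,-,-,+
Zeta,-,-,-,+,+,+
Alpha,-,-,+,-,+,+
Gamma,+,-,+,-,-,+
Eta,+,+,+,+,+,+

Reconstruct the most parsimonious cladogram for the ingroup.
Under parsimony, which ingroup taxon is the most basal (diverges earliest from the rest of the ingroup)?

Theta

Character polarity is set by the outgroup: the derived state is whichever differs from the outgroup's state, so for C5 the derived state is '-', and for the remaining characters it is '+'.
C1 (derived state '+') is shared by Beta, Eta, and Gamma — a synapomorphy uniting that clade.
C2 (derived state '+') is unique to Eta (autapomorphy; uninformative for grouping).
C3: derived state '+' in Alpha, Beta, Eta, and Gamma only — synapomorphy for {Alpha, Beta, Eta, Gamma}.
C4 groups Eta and Zeta, which is incompatible with the clades supported by the remaining characters; treating it as convergent (homoplasy) costs fewer steps than any alternative tree.
C5: derived state '-' in Beta and Gamma only — synapomorphy for {Beta, Gamma}.
C6 (derived state '+') is shared by Alpha, Beta, Eta, Gamma, and Zeta — a synapomorphy uniting that clade.
Most parsimonious ingroup topology: (Theta,((((Beta,Gamma),Eta),Alpha),Zeta)).
Theta is sister to the clade containing all other ingroup taxa, so it is the earliest-diverging (most basal) ingroup lineage.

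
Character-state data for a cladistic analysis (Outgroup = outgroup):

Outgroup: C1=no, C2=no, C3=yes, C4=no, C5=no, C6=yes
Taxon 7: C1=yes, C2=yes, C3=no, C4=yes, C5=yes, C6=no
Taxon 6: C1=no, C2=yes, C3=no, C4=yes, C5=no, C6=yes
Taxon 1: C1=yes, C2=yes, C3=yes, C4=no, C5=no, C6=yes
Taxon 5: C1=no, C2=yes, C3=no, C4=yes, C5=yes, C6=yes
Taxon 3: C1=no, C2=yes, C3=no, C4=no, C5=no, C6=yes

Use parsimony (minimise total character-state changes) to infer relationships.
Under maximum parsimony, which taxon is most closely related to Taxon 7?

Character polarity is set by the outgroup: the derived state is whichever differs from the outgroup's state, so for C3, C6 the derived state is 'no', and for the remaining characters it is 'yes'.
C1 groups Taxon 1 and Taxon 7, which is incompatible with the clades supported by the remaining characters; treating it as convergent (homoplasy) costs fewer steps than any alternative tree.
C2 (derived state 'yes') is shared by all ingroup taxa — unites the whole ingroup.
C3: derived state 'no' in Taxon 3, Taxon 5, Taxon 6, and Taxon 7 only — synapomorphy for {Taxon 3, Taxon 5, Taxon 6, Taxon 7}.
C4: derived state 'yes' in Taxon 5, Taxon 6, and Taxon 7 only — synapomorphy for {Taxon 5, Taxon 6, Taxon 7}.
Only Taxon 5 and Taxon 7 show the derived state 'yes' for C5, supporting them as a clade.
C6: derived state 'no' in Taxon 7 only — an autapomorphy, so it tells us nothing about relationships among taxa.
Most parsimonious ingroup topology: ((((Taxon 7,Taxon 5),Taxon 6),Taxon 3),Taxon 1).
Taxon 7 and Taxon 5 form a cherry on this tree, so they are sister taxa.

Taxon 5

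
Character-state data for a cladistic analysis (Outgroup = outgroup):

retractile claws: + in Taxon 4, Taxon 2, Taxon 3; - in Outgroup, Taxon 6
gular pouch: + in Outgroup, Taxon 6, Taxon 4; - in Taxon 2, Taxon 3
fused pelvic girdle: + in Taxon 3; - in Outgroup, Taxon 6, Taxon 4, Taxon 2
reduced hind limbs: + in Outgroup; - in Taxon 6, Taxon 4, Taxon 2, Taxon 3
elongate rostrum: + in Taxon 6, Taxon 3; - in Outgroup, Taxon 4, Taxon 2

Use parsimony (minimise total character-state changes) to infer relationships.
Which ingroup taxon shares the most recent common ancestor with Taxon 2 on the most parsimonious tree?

Character polarity is set by the outgroup: the derived state is whichever differs from the outgroup's state, so for gular pouch, reduced hind limbs the derived state is '-', and for the remaining characters it is '+'.
retractile claws (derived state '+') is shared by Taxon 2, Taxon 3, and Taxon 4 — a synapomorphy uniting that clade.
gular pouch: derived state '-' in Taxon 2 and Taxon 3 only — synapomorphy for {Taxon 2, Taxon 3}.
fused pelvic girdle (derived state '+') is unique to Taxon 3 (autapomorphy; uninformative for grouping).
All ingroup taxa share the derived state '-' for reduced hind limbs; it defines the ingroup but does not resolve relationships within it.
elongate rostrum (state '+') occurs in Taxon 3 and Taxon 6 but conflicts with the nesting implied by the other characters — most parsimoniously interpreted as homoplasy.
Most parsimonious ingroup topology: (Taxon 6,(Taxon 4,(Taxon 2,Taxon 3))).
Taxon 2 and Taxon 3 form a cherry on this tree, so they are sister taxa.

Taxon 3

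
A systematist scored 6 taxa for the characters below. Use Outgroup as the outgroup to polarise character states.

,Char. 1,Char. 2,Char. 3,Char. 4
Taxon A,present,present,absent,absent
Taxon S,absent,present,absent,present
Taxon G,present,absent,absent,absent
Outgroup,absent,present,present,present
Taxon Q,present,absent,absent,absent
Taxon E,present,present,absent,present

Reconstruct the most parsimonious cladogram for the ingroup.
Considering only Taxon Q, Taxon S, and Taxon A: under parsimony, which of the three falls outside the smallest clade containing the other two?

Taxon S

Character polarity is set by the outgroup: the derived state is whichever differs from the outgroup's state, so for Char. 2, Char. 3, Char. 4 the derived state is 'absent', and for the remaining characters it is 'present'.
Char. 1: derived state 'present' in Taxon A, Taxon E, Taxon G, and Taxon Q only — synapomorphy for {Taxon A, Taxon E, Taxon G, Taxon Q}.
Only Taxon G and Taxon Q show the derived state 'absent' for Char. 2, supporting them as a clade.
All ingroup taxa share the derived state 'absent' for Char. 3; it defines the ingroup but does not resolve relationships within it.
Only Taxon A, Taxon G, and Taxon Q show the derived state 'absent' for Char. 4, supporting them as a clade.
Most parsimonious ingroup topology: ((((Taxon G,Taxon Q),Taxon A),Taxon E),Taxon S).
Taxon A and Taxon Q share a more recent common ancestor with each other than either does with Taxon S, so Taxon S is the least closely related of the three.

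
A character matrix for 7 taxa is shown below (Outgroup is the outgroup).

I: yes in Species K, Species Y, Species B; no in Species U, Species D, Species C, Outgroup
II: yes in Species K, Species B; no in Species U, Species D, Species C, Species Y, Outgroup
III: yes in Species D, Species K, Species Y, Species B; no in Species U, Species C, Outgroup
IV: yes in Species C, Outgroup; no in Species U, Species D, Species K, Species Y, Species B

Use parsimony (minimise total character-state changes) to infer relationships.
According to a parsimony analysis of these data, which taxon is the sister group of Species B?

Species K

Character polarity is set by the outgroup: the derived state is whichever differs from the outgroup's state, so for IV the derived state is 'no', and for the remaining characters it is 'yes'.
I: derived state 'yes' in Species B, Species K, and Species Y only — synapomorphy for {Species B, Species K, Species Y}.
II (derived state 'yes') is shared by Species B and Species K — a synapomorphy uniting that clade.
III (derived state 'yes') is shared by Species B, Species D, Species K, and Species Y — a synapomorphy uniting that clade.
IV (derived state 'no') is shared by Species B, Species D, Species K, Species U, and Species Y — a synapomorphy uniting that clade.
Most parsimonious ingroup topology: ((Species U,((Species Y,(Species B,Species K)),Species D)),Species C).
Species B and Species K form a cherry on this tree, so they are sister taxa.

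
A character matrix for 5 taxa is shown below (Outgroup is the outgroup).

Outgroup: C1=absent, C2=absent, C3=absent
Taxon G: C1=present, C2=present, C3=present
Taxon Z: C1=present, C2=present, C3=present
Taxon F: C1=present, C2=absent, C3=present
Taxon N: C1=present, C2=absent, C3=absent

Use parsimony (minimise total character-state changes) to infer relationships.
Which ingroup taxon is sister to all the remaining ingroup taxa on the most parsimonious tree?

Taxon N

The outgroup has state 'absent' for every character, so 'present' is the derived state throughout.
All ingroup taxa share the derived state 'present' for C1; it defines the ingroup but does not resolve relationships within it.
C2: derived state 'present' in Taxon G and Taxon Z only — synapomorphy for {Taxon G, Taxon Z}.
C3 (derived state 'present') is shared by Taxon F, Taxon G, and Taxon Z — a synapomorphy uniting that clade.
Most parsimonious ingroup topology: (((Taxon G,Taxon Z),Taxon F),Taxon N).
Taxon N is sister to the clade containing all other ingroup taxa, so it is the earliest-diverging (most basal) ingroup lineage.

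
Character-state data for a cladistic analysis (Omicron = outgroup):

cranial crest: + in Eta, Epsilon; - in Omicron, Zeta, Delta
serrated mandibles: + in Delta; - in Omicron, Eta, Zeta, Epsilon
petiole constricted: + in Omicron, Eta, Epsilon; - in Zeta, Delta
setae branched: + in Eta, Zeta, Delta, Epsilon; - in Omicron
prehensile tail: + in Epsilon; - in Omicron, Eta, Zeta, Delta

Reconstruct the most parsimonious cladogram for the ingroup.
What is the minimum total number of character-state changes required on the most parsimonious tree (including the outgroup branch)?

5

Character polarity is set by the outgroup: the derived state is whichever differs from the outgroup's state, so for petiole constricted the derived state is '-', and for the remaining characters it is '+'.
cranial crest: derived state '+' in Epsilon and Eta only — synapomorphy for {Epsilon, Eta}.
serrated mandibles: derived state '+' in Delta only — an autapomorphy, so it tells us nothing about relationships among taxa.
petiole constricted: derived state '-' in Delta and Zeta only — synapomorphy for {Delta, Zeta}.
setae branched (derived state '+') is shared by all ingroup taxa — unites the whole ingroup.
prehensile tail (derived state '+') is unique to Epsilon (autapomorphy; uninformative for grouping).
Most parsimonious ingroup topology: ((Eta,Epsilon),(Zeta,Delta)).
Changes per character on this tree: cranial crest: 1; serrated mandibles: 1; petiole constricted: 1; setae branched: 1; prehensile tail: 1.
Total = 5.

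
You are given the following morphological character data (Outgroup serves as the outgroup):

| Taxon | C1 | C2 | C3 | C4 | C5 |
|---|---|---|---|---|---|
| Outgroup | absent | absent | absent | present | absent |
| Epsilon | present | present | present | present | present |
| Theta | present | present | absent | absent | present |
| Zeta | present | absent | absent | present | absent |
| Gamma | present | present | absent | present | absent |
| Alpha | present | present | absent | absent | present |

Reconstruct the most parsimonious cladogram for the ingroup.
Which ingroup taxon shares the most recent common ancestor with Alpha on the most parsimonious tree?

Character polarity is set by the outgroup: the derived state is whichever differs from the outgroup's state, so for C4 the derived state is 'absent', and for the remaining characters it is 'present'.
All ingroup taxa share the derived state 'present' for C1; it defines the ingroup but does not resolve relationships within it.
Only Alpha, Epsilon, Gamma, and Theta show the derived state 'present' for C2, supporting them as a clade.
C3 (derived state 'present') is unique to Epsilon (autapomorphy; uninformative for grouping).
C4: derived state 'absent' in Alpha and Theta only — synapomorphy for {Alpha, Theta}.
C5 (derived state 'present') is shared by Alpha, Epsilon, and Theta — a synapomorphy uniting that clade.
Most parsimonious ingroup topology: (((Epsilon,(Theta,Alpha)),Gamma),Zeta).
Alpha and Theta form a cherry on this tree, so they are sister taxa.

Theta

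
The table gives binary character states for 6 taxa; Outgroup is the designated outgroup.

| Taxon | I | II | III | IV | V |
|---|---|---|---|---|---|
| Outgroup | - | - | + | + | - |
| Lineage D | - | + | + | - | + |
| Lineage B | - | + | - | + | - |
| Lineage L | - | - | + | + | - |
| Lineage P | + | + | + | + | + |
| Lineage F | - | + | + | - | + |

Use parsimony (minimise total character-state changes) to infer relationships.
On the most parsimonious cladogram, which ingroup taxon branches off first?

Character polarity is set by the outgroup: the derived state is whichever differs from the outgroup's state, so for III, IV the derived state is '-', and for the remaining characters it is '+'.
I: derived state '+' in Lineage P only — an autapomorphy, so it tells us nothing about relationships among taxa.
II (derived state '+') is shared by Lineage B, Lineage D, Lineage F, and Lineage P — a synapomorphy uniting that clade.
III: derived state '-' in Lineage B only — an autapomorphy, so it tells us nothing about relationships among taxa.
Only Lineage D and Lineage F show the derived state '-' for IV, supporting them as a clade.
V (derived state '+') is shared by Lineage D, Lineage F, and Lineage P — a synapomorphy uniting that clade.
Most parsimonious ingroup topology: ((((Lineage D,Lineage F),Lineage P),Lineage B),Lineage L).
Lineage L is sister to the clade containing all other ingroup taxa, so it is the earliest-diverging (most basal) ingroup lineage.

Lineage L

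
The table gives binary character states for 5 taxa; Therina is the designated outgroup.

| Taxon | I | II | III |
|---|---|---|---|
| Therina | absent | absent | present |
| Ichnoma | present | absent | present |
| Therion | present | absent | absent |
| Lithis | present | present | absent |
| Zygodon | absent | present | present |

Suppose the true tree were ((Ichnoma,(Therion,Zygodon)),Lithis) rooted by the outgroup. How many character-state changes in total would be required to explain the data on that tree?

6

Map each character onto ((Ichnoma,(Therion,Zygodon)),Lithis) (rooted by Therina) and count the minimum state changes it requires (Fitch parsimony):
I: 2; II: 2; III: 2.
Total tree length = 6.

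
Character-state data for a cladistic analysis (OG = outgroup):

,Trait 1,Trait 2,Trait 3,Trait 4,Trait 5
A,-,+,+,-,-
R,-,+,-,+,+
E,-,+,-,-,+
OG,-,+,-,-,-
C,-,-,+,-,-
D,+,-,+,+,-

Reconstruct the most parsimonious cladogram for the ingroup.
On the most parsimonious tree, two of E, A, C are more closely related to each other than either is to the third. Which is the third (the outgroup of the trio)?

Character polarity is set by the outgroup: the derived state is whichever differs from the outgroup's state, so for Trait 2 the derived state is '-', and for the remaining characters it is '+'.
Trait 1: derived state '+' in D only — an autapomorphy, so it tells us nothing about relationships among taxa.
Only C and D show the derived state '-' for Trait 2, supporting them as a clade.
Trait 3: derived state '+' in A, C, and D only — synapomorphy for {A, C, D}.
Trait 4 groups D and R, which is incompatible with the clades supported by the remaining characters; treating it as convergent (homoplasy) costs fewer steps than any alternative tree.
Trait 5 (derived state '+') is shared by E and R — a synapomorphy uniting that clade.
Most parsimonious ingroup topology: ((R,E),((C,D),A)).
A and C share a more recent common ancestor with each other than either does with E, so E is the least closely related of the three.

E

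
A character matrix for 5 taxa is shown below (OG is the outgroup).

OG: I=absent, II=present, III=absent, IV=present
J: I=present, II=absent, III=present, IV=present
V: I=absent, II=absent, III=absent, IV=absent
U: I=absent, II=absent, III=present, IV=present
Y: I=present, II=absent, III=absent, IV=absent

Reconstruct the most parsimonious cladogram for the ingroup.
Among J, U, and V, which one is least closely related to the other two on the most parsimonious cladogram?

V

Character polarity is set by the outgroup: the derived state is whichever differs from the outgroup's state, so for II, IV the derived state is 'absent', and for the remaining characters it is 'present'.
I groups J and Y, which is incompatible with the clades supported by the remaining characters; treating it as convergent (homoplasy) costs fewer steps than any alternative tree.
All ingroup taxa share the derived state 'absent' for II; it defines the ingroup but does not resolve relationships within it.
Only J and U show the derived state 'present' for III, supporting them as a clade.
IV (derived state 'absent') is shared by V and Y — a synapomorphy uniting that clade.
Most parsimonious ingroup topology: ((J,U),(V,Y)).
U and J share a more recent common ancestor with each other than either does with V, so V is the least closely related of the three.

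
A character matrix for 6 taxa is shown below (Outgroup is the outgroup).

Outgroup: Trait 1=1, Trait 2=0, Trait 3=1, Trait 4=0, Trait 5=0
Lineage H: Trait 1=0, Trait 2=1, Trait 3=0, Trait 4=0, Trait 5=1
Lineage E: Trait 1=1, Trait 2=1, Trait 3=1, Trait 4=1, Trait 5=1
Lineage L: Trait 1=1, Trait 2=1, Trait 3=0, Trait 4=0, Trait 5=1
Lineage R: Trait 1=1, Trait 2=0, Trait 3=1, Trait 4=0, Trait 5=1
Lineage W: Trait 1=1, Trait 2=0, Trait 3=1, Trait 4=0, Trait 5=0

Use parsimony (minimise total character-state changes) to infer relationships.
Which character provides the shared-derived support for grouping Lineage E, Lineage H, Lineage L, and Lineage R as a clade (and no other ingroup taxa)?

Character polarity is set by the outgroup: the derived state is whichever differs from the outgroup's state, so for Trait 1, Trait 3 the derived state is '0', and for the remaining characters it is '1'.
Trait 1 (derived state '0') is unique to Lineage H (autapomorphy; uninformative for grouping).
Trait 2: derived state '1' in Lineage E, Lineage H, and Lineage L only — synapomorphy for {Lineage E, Lineage H, Lineage L}.
Trait 3: derived state '0' in Lineage H and Lineage L only — synapomorphy for {Lineage H, Lineage L}.
Trait 4: derived state '1' in Lineage E only — an autapomorphy, so it tells us nothing about relationships among taxa.
Trait 5: derived state '1' in Lineage E, Lineage H, Lineage L, and Lineage R only — synapomorphy for {Lineage E, Lineage H, Lineage L, Lineage R}.
Most parsimonious ingroup topology: ((((Lineage H,Lineage L),Lineage E),Lineage R),Lineage W).
The clade {Lineage E, Lineage H, Lineage L, Lineage R} is supported by Trait 5: its derived state '1' occurs in exactly those taxa and in no other taxon (including the outgroup).

Trait 5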